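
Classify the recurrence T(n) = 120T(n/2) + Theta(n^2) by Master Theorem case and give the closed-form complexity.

Master Theorem for T(n) = 120T(n/2) + O(n^2):

a = 120, b = 2, c = 2
log_b(a) = log_2(120) = 6.9069

Case 1: c = 2 < log_2(120) = 6.9069
T(n) = O(n^(log_2 120))

For T(n) = 120T(n/2) + O(n^2): log_2(120) = 6.9069. This is Case 1 of the Master Theorem (c < log_b(a), work dominated by leaves), giving O(n^(log_2 120)).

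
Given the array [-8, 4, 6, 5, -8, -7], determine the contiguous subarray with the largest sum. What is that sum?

Using Kadane's algorithm on [-8, 4, 6, 5, -8, -7]:

Scanning through the array:
Position 1 (value 4): max_ending_here = 4, max_so_far = 4
Position 2 (value 6): max_ending_here = 10, max_so_far = 10
Position 3 (value 5): max_ending_here = 15, max_so_far = 15
Position 4 (value -8): max_ending_here = 7, max_so_far = 15
Position 5 (value -7): max_ending_here = 0, max_so_far = 15

Maximum subarray: [4, 6, 5]
Maximum sum: 15

The maximum subarray is [4, 6, 5] with sum 15. This subarray runs from index 1 to index 3.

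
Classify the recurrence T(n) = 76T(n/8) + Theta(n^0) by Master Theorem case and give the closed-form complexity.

Master Theorem for T(n) = 76T(n/8) + O(n^0):

a = 76, b = 8, c = 0
log_b(a) = log_8(76) = 2.0826

Case 1: c = 0 < log_8(76) = 2.0826
T(n) = O(n^(log_8 76))

For T(n) = 76T(n/8) + O(n^0): log_8(76) = 2.0826. This is Case 1 of the Master Theorem (c < log_b(a), work dominated by leaves), giving O(n^(log_8 76)).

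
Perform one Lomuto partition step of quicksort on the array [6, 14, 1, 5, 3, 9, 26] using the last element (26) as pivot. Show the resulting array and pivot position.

Lomuto partition with pivot = 26:

Initial array: [6, 14, 1, 5, 3, 9, 26]

arr[0]=6 <= 26: swap with position 0, array becomes [6, 14, 1, 5, 3, 9, 26]
arr[1]=14 <= 26: swap with position 1, array becomes [6, 14, 1, 5, 3, 9, 26]
arr[2]=1 <= 26: swap with position 2, array becomes [6, 14, 1, 5, 3, 9, 26]
arr[3]=5 <= 26: swap with position 3, array becomes [6, 14, 1, 5, 3, 9, 26]
arr[4]=3 <= 26: swap with position 4, array becomes [6, 14, 1, 5, 3, 9, 26]
arr[5]=9 <= 26: swap with position 5, array becomes [6, 14, 1, 5, 3, 9, 26]

Place pivot at position 6: [6, 14, 1, 5, 3, 9, 26]
Pivot position: 6

After partitioning with pivot 26, the array becomes [6, 14, 1, 5, 3, 9, 26]. The pivot is placed at index 6. All elements to the left of the pivot are <= 26, and all elements to the right are > 26.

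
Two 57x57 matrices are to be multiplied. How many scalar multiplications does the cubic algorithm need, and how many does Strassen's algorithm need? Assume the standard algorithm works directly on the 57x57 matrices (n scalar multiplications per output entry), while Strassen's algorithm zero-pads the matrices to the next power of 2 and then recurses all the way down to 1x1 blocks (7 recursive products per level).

Matrix multiplication for 57x57 matrices:

Strassen's algorithm requires power-of-2 dimensions. Pad 57x57 to 64x64 (next power of 2).

Standard algorithm: 57^3 = 185193 multiplications
Strassen's algorithm: 7^(log2(64)) = 7^6 = 117649 multiplications
Savings: 185193 - 117649 = 67544 multiplications

Standard: 185193 multiplications (57^3). Strassen: 117649 multiplications (7^6, after padding to 64x64). Strassen reduces 8 recursive multiplications to 7 at each level.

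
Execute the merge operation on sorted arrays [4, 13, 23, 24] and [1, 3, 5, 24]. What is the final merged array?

Merging process:

Compare 4 vs 1: take 1 from right. Merged: [1]
Compare 4 vs 3: take 3 from right. Merged: [1, 3]
Compare 4 vs 5: take 4 from left. Merged: [1, 3, 4]
Compare 13 vs 5: take 5 from right. Merged: [1, 3, 4, 5]
Compare 13 vs 24: take 13 from left. Merged: [1, 3, 4, 5, 13]
Compare 23 vs 24: take 23 from left. Merged: [1, 3, 4, 5, 13, 23]
Compare 24 vs 24: take 24 from left. Merged: [1, 3, 4, 5, 13, 23, 24]
Append remaining from right: [24]. Merged: [1, 3, 4, 5, 13, 23, 24, 24]

Final merged array: [1, 3, 4, 5, 13, 23, 24, 24]
Total comparisons: 7

The merged array is [1, 3, 4, 5, 13, 23, 24, 24], requiring 7 comparisons. The merge step runs in O(n) time where n is the total number of elements.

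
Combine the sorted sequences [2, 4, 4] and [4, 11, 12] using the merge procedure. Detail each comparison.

Merging process:

Compare 2 vs 4: take 2 from left. Merged: [2]
Compare 4 vs 4: take 4 from left. Merged: [2, 4]
Compare 4 vs 4: take 4 from left. Merged: [2, 4, 4]
Append remaining from right: [4, 11, 12]. Merged: [2, 4, 4, 4, 11, 12]

Final merged array: [2, 4, 4, 4, 11, 12]
Total comparisons: 3

The merged array is [2, 4, 4, 4, 11, 12], requiring 3 comparisons. The merge step runs in O(n) time where n is the total number of elements.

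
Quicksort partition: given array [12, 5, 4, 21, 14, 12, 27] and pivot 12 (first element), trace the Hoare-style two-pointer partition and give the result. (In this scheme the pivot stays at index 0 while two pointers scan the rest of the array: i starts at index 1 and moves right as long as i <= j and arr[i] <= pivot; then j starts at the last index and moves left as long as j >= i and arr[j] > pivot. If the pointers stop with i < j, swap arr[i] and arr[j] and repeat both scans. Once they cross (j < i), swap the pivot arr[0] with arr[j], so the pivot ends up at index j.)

Hoare-style two-pointer partition with pivot = 12:

Initial array: [12, 5, 4, 21, 14, 12, 27]

Pointers start at i = 1, j = 6.
i stops at index 3 (arr[3]=21 > 12), j stops at index 5 (arr[5]=12 <= 12): swap arr[3] and arr[5], array becomes [12, 5, 4, 12, 14, 21, 27]
i ends at 4, j ends at 3: the pointers have crossed (j < i), so scanning stops.

Swap pivot arr[0] with arr[3] to place pivot at position 3: [12, 5, 4, 12, 14, 21, 27]
Pivot position: 3

After partitioning with pivot 12, the array becomes [12, 5, 4, 12, 14, 21, 27]. The pivot is placed at index 3. All elements to the left of the pivot are <= 12, and all elements to the right are > 12.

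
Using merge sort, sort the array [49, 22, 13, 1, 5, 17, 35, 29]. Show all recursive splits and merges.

Merge sort trace:

Split: [49, 22, 13, 1, 5, 17, 35, 29] -> [49, 22, 13, 1] and [5, 17, 35, 29]
  Split: [49, 22, 13, 1] -> [49, 22] and [13, 1]
    Split: [49, 22] -> [49] and [22]
    Merge: [49] + [22] -> [22, 49]
    Split: [13, 1] -> [13] and [1]
    Merge: [13] + [1] -> [1, 13]
  Merge: [22, 49] + [1, 13] -> [1, 13, 22, 49]
  Split: [5, 17, 35, 29] -> [5, 17] and [35, 29]
    Split: [5, 17] -> [5] and [17]
    Merge: [5] + [17] -> [5, 17]
    Split: [35, 29] -> [35] and [29]
    Merge: [35] + [29] -> [29, 35]
  Merge: [5, 17] + [29, 35] -> [5, 17, 29, 35]
Merge: [1, 13, 22, 49] + [5, 17, 29, 35] -> [1, 5, 13, 17, 22, 29, 35, 49]

Final sorted array: [1, 5, 13, 17, 22, 29, 35, 49]

The merge sort proceeds by recursively splitting the array and merging sorted halves.
After all merges, the sorted array is [1, 5, 13, 17, 22, 29, 35, 49].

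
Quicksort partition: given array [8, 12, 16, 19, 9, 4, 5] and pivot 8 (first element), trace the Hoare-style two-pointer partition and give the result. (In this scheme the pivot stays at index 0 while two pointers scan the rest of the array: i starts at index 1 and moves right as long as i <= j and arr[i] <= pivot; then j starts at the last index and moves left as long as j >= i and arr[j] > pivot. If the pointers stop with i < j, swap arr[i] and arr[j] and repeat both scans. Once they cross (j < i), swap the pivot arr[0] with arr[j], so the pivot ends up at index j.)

Hoare-style two-pointer partition with pivot = 8:

Initial array: [8, 12, 16, 19, 9, 4, 5]

Pointers start at i = 1, j = 6.
i stops at index 1 (arr[1]=12 > 8), j stops at index 6 (arr[6]=5 <= 8): swap arr[1] and arr[6], array becomes [8, 5, 16, 19, 9, 4, 12]
i stops at index 2 (arr[2]=16 > 8), j stops at index 5 (arr[5]=4 <= 8): swap arr[2] and arr[5], array becomes [8, 5, 4, 19, 9, 16, 12]
i ends at 3, j ends at 2: the pointers have crossed (j < i), so scanning stops.

Swap pivot arr[0] with arr[2] to place pivot at position 2: [4, 5, 8, 19, 9, 16, 12]
Pivot position: 2

After partitioning with pivot 8, the array becomes [4, 5, 8, 19, 9, 16, 12]. The pivot is placed at index 2. All elements to the left of the pivot are <= 8, and all elements to the right are > 8.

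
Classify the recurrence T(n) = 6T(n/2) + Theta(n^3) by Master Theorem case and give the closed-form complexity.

Master Theorem for T(n) = 6T(n/2) + O(n^3):

a = 6, b = 2, c = 3
log_b(a) = log_2(6) = 2.5850

Case 3: c = 3 > log_2(6) = 2.5850
T(n) = O(n^3) = O(n^3)

For T(n) = 6T(n/2) + O(n^3): log_2(6) = 2.5850. This is Case 3 of the Master Theorem (c > log_b(a), work dominated by root), giving O(n^3).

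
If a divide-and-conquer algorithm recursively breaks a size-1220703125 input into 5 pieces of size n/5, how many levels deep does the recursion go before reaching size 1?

For divide and conquer with division factor 5:

Problem sizes at each level:
Level 0: 1220703125
Level 1: 244140625
Level 2: 48828125
Level 3: 9765625
Level 4: 1953125
Level 5: 390625
Level 6: 78125
Level 7: 15625
Level 8: 3125
Level 9: 625
Level 10: 125
Level 11: 25
Level 12: 5
Level 13: 1

The root is level 0 and the size-1 base case is level 13 (the tree spans levels 0 through 13, i.e. 14 levels counting the root), so the depth is the number of divisions: log_5(1220703125) = 13

The recursion tree depth is log_5(1220703125) = 13. At each level, the problem size is divided by 5, so it takes 13 divisions to reduce to a base case of size 1. The algorithm makes 5 recursive calls at each level.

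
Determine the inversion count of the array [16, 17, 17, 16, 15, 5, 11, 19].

Finding inversions in [16, 17, 17, 16, 15, 5, 11, 19]:

(0, 4): arr[0]=16 > arr[4]=15
(0, 5): arr[0]=16 > arr[5]=5
(0, 6): arr[0]=16 > arr[6]=11
(1, 3): arr[1]=17 > arr[3]=16
(1, 4): arr[1]=17 > arr[4]=15
(1, 5): arr[1]=17 > arr[5]=5
(1, 6): arr[1]=17 > arr[6]=11
(2, 3): arr[2]=17 > arr[3]=16
(2, 4): arr[2]=17 > arr[4]=15
(2, 5): arr[2]=17 > arr[5]=5
(2, 6): arr[2]=17 > arr[6]=11
(3, 4): arr[3]=16 > arr[4]=15
(3, 5): arr[3]=16 > arr[5]=5
(3, 6): arr[3]=16 > arr[6]=11
(4, 5): arr[4]=15 > arr[5]=5
(4, 6): arr[4]=15 > arr[6]=11

Total inversions: 16

The array has 16 inversion(s): (0,4), (0,5), (0,6), (1,3), (1,4), (1,5), (1,6), (2,3), (2,4), (2,5), (2,6), (3,4), (3,5), (3,6), (4,5), (4,6). Each pair (i,j) satisfies i < j and arr[i] > arr[j].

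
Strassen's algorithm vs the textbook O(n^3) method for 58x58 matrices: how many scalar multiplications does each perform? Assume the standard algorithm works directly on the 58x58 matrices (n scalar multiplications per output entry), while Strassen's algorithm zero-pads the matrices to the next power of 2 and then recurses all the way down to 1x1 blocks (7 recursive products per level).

Matrix multiplication for 58x58 matrices:

Strassen's algorithm requires power-of-2 dimensions. Pad 58x58 to 64x64 (next power of 2).

Standard algorithm: 58^3 = 195112 multiplications
Strassen's algorithm: 7^(log2(64)) = 7^6 = 117649 multiplications
Savings: 195112 - 117649 = 77463 multiplications

Standard: 195112 multiplications (58^3). Strassen: 117649 multiplications (7^6, after padding to 64x64). Strassen reduces 8 recursive multiplications to 7 at each level.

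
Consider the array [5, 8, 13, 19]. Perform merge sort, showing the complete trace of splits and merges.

Merge sort trace:

Split: [5, 8, 13, 19] -> [5, 8] and [13, 19]
  Split: [5, 8] -> [5] and [8]
  Merge: [5] + [8] -> [5, 8]
  Split: [13, 19] -> [13] and [19]
  Merge: [13] + [19] -> [13, 19]
Merge: [5, 8] + [13, 19] -> [5, 8, 13, 19]

Final sorted array: [5, 8, 13, 19]

The merge sort proceeds by recursively splitting the array and merging sorted halves.
After all merges, the sorted array is [5, 8, 13, 19].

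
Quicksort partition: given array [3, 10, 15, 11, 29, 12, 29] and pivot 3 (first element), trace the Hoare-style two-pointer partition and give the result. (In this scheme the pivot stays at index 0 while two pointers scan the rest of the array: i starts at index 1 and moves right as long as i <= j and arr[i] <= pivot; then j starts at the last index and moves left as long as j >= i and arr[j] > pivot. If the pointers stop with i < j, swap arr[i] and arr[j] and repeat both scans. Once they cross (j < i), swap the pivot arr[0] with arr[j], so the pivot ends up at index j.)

Hoare-style two-pointer partition with pivot = 3:

Initial array: [3, 10, 15, 11, 29, 12, 29]

Pointers start at i = 1, j = 6.
i ends at 1, j ends at 0: the pointers have crossed (j < i), so scanning stops.

j = 0, so swapping arr[0] with arr[j] leaves the pivot at position 0: [3, 10, 15, 11, 29, 12, 29]
Pivot position: 0

After partitioning with pivot 3, the array becomes [3, 10, 15, 11, 29, 12, 29]. The pivot is placed at index 0. All elements to the left of the pivot are <= 3, and all elements to the right are > 3.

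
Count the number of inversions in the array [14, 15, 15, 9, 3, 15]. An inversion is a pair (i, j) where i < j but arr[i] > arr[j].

Finding inversions in [14, 15, 15, 9, 3, 15]:

(0, 3): arr[0]=14 > arr[3]=9
(0, 4): arr[0]=14 > arr[4]=3
(1, 3): arr[1]=15 > arr[3]=9
(1, 4): arr[1]=15 > arr[4]=3
(2, 3): arr[2]=15 > arr[3]=9
(2, 4): arr[2]=15 > arr[4]=3
(3, 4): arr[3]=9 > arr[4]=3

Total inversions: 7

The array has 7 inversion(s): (0,3), (0,4), (1,3), (1,4), (2,3), (2,4), (3,4). Each pair (i,j) satisfies i < j and arr[i] > arr[j].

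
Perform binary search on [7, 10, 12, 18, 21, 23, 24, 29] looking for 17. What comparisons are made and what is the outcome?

Binary search for 17 in [7, 10, 12, 18, 21, 23, 24, 29]:

lo=0, hi=7, mid=3, arr[mid]=18 -> 18 > 17, search left half
lo=0, hi=2, mid=1, arr[mid]=10 -> 10 < 17, search right half
lo=2, hi=2, mid=2, arr[mid]=12 -> 12 < 17, search right half
lo=3 > hi=2, target 17 not found

Binary search determines that 17 is not in the array after 3 comparisons. The search space was exhausted without finding the target.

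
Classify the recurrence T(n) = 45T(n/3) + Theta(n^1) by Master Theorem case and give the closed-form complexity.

Master Theorem for T(n) = 45T(n/3) + O(n^1):

a = 45, b = 3, c = 1
log_b(a) = log_3(45) = 3.4650

Case 1: c = 1 < log_3(45) = 3.4650
T(n) = O(n^(log_3 45))

For T(n) = 45T(n/3) + O(n^1): log_3(45) = 3.4650. This is Case 1 of the Master Theorem (c < log_b(a), work dominated by leaves), giving O(n^(log_3 45)).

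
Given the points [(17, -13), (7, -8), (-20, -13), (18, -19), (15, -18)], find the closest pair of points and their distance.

Computing all pairwise distances among 5 points:

d((17, -13), (7, -8)) = 11.1803
d((17, -13), (-20, -13)) = 37.0
d((17, -13), (18, -19)) = 6.0828
d((17, -13), (15, -18)) = 5.3852
d((7, -8), (-20, -13)) = 27.4591
d((7, -8), (18, -19)) = 15.5563
d((7, -8), (15, -18)) = 12.8062
d((-20, -13), (18, -19)) = 38.4708
d((-20, -13), (15, -18)) = 35.3553
d((18, -19), (15, -18)) = 3.1623 <-- minimum

Closest pair: (18, -19) and (15, -18) with distance 3.1623

The closest pair is (18, -19) and (15, -18) with Euclidean distance 3.1623. For 5 points, brute-force pairwise comparison is shown above. For large n, the divide-and-conquer algorithm (sort by x, recurse on halves, check the dividing strip) achieves O(n log n).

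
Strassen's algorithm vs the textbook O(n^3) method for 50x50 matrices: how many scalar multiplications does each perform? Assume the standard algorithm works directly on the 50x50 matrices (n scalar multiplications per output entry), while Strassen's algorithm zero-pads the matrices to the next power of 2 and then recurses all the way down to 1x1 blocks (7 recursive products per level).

Matrix multiplication for 50x50 matrices:

Strassen's algorithm requires power-of-2 dimensions. Pad 50x50 to 64x64 (next power of 2).

Standard algorithm: 50^3 = 125000 multiplications
Strassen's algorithm: 7^(log2(64)) = 7^6 = 117649 multiplications
Savings: 125000 - 117649 = 7351 multiplications

Standard: 125000 multiplications (50^3). Strassen: 117649 multiplications (7^6, after padding to 64x64). Strassen reduces 8 recursive multiplications to 7 at each level.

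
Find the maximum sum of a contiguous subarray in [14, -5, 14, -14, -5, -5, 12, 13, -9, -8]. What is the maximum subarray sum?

Using Kadane's algorithm on [14, -5, 14, -14, -5, -5, 12, 13, -9, -8]:

Scanning through the array:
Position 1 (value -5): max_ending_here = 9, max_so_far = 14
Position 2 (value 14): max_ending_here = 23, max_so_far = 23
Position 3 (value -14): max_ending_here = 9, max_so_far = 23
Position 4 (value -5): max_ending_here = 4, max_so_far = 23
Position 5 (value -5): max_ending_here = -1, max_so_far = 23
Position 6 (value 12): max_ending_here = 12, max_so_far = 23
Position 7 (value 13): max_ending_here = 25, max_so_far = 25
Position 8 (value -9): max_ending_here = 16, max_so_far = 25
Position 9 (value -8): max_ending_here = 8, max_so_far = 25

Maximum subarray: [12, 13]
Maximum sum: 25

The maximum subarray is [12, 13] with sum 25. This subarray runs from index 6 to index 7.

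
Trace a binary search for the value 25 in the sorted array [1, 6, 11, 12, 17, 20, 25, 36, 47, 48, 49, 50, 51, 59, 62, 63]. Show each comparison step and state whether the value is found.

Binary search for 25 in [1, 6, 11, 12, 17, 20, 25, 36, 47, 48, 49, 50, 51, 59, 62, 63]:

lo=0, hi=15, mid=7, arr[mid]=36 -> 36 > 25, search left half
lo=0, hi=6, mid=3, arr[mid]=12 -> 12 < 25, search right half
lo=4, hi=6, mid=5, arr[mid]=20 -> 20 < 25, search right half
lo=6, hi=6, mid=6, arr[mid]=25 -> Found target at index 6!

Binary search finds 25 at index 6 after 4 comparisons. The search repeatedly halves the search space by comparing with the middle element.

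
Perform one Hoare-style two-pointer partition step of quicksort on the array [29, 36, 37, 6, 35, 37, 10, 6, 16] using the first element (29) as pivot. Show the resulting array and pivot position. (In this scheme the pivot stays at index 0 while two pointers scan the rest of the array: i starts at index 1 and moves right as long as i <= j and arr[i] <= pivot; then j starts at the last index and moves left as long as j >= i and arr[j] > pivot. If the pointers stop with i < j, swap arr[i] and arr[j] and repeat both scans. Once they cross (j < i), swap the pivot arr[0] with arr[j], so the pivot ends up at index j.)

Hoare-style two-pointer partition with pivot = 29:

Initial array: [29, 36, 37, 6, 35, 37, 10, 6, 16]

Pointers start at i = 1, j = 8.
i stops at index 1 (arr[1]=36 > 29), j stops at index 8 (arr[8]=16 <= 29): swap arr[1] and arr[8], array becomes [29, 16, 37, 6, 35, 37, 10, 6, 36]
i stops at index 2 (arr[2]=37 > 29), j stops at index 7 (arr[7]=6 <= 29): swap arr[2] and arr[7], array becomes [29, 16, 6, 6, 35, 37, 10, 37, 36]
i stops at index 4 (arr[4]=35 > 29), j stops at index 6 (arr[6]=10 <= 29): swap arr[4] and arr[6], array becomes [29, 16, 6, 6, 10, 37, 35, 37, 36]
i ends at 5, j ends at 4: the pointers have crossed (j < i), so scanning stops.

Swap pivot arr[0] with arr[4] to place pivot at position 4: [10, 16, 6, 6, 29, 37, 35, 37, 36]
Pivot position: 4

After partitioning with pivot 29, the array becomes [10, 16, 6, 6, 29, 37, 35, 37, 36]. The pivot is placed at index 4. All elements to the left of the pivot are <= 29, and all elements to the right are > 29.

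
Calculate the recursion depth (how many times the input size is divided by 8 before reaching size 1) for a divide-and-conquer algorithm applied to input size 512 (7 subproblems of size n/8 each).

For divide and conquer with division factor 8:

Problem sizes at each level:
Level 0: 512
Level 1: 64
Level 2: 8
Level 3: 1

The root is level 0 and the size-1 base case is level 3 (the tree spans levels 0 through 3, i.e. 4 levels counting the root), so the depth is the number of divisions: log_8(512) = 3

The recursion tree depth is log_8(512) = 3. At each level, the problem size is divided by 8, so it takes 3 divisions to reduce to a base case of size 1. The algorithm makes 7 recursive calls at each level.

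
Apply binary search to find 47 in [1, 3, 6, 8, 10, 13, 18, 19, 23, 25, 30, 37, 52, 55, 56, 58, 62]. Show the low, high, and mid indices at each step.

Binary search for 47 in [1, 3, 6, 8, 10, 13, 18, 19, 23, 25, 30, 37, 52, 55, 56, 58, 62]:

lo=0, hi=16, mid=8, arr[mid]=23 -> 23 < 47, search right half
lo=9, hi=16, mid=12, arr[mid]=52 -> 52 > 47, search left half
lo=9, hi=11, mid=10, arr[mid]=30 -> 30 < 47, search right half
lo=11, hi=11, mid=11, arr[mid]=37 -> 37 < 47, search right half
lo=12 > hi=11, target 47 not found

Binary search determines that 47 is not in the array after 4 comparisons. The search space was exhausted without finding the target.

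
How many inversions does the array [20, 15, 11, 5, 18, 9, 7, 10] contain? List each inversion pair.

Finding inversions in [20, 15, 11, 5, 18, 9, 7, 10]:

(0, 1): arr[0]=20 > arr[1]=15
(0, 2): arr[0]=20 > arr[2]=11
(0, 3): arr[0]=20 > arr[3]=5
(0, 4): arr[0]=20 > arr[4]=18
(0, 5): arr[0]=20 > arr[5]=9
(0, 6): arr[0]=20 > arr[6]=7
(0, 7): arr[0]=20 > arr[7]=10
(1, 2): arr[1]=15 > arr[2]=11
(1, 3): arr[1]=15 > arr[3]=5
(1, 5): arr[1]=15 > arr[5]=9
(1, 6): arr[1]=15 > arr[6]=7
(1, 7): arr[1]=15 > arr[7]=10
(2, 3): arr[2]=11 > arr[3]=5
(2, 5): arr[2]=11 > arr[5]=9
(2, 6): arr[2]=11 > arr[6]=7
(2, 7): arr[2]=11 > arr[7]=10
(4, 5): arr[4]=18 > arr[5]=9
(4, 6): arr[4]=18 > arr[6]=7
(4, 7): arr[4]=18 > arr[7]=10
(5, 6): arr[5]=9 > arr[6]=7

Total inversions: 20

The array has 20 inversion(s): (0,1), (0,2), (0,3), (0,4), (0,5), (0,6), (0,7), (1,2), (1,3), (1,5), (1,6), (1,7), (2,3), (2,5), (2,6), (2,7), (4,5), (4,6), (4,7), (5,6). Each pair (i,j) satisfies i < j and arr[i] > arr[j].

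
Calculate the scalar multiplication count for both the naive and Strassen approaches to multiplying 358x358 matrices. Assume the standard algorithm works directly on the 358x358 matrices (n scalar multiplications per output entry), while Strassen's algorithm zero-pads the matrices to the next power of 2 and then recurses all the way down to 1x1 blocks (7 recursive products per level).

Matrix multiplication for 358x358 matrices:

Strassen's algorithm requires power-of-2 dimensions. Pad 358x358 to 512x512 (next power of 2).

Standard algorithm: 358^3 = 45882712 multiplications
Strassen's algorithm: 7^(log2(512)) = 7^9 = 40353607 multiplications
Savings: 45882712 - 40353607 = 5529105 multiplications

Standard: 45882712 multiplications (358^3). Strassen: 40353607 multiplications (7^9, after padding to 512x512). Strassen reduces 8 recursive multiplications to 7 at each level.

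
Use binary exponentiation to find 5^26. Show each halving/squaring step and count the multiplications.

Computing 5^26 by squaring (build up from 5^1; each line after the first costs one multiplication):

5^1 = 5
5^2 = (5^1)^2 = 5^2 = 25
5^3 = 5 * 5^2 = 5 * 25 = 125
5^6 = (5^3)^2 = 125^2 = 15625
5^12 = (5^6)^2 = 15625^2 = 244140625
5^13 = 5 * 5^12 = 5 * 244140625 = 1220703125
5^26 = (5^13)^2 = 1220703125^2 = 1490116119384765625

Result: 1490116119384765625
Multiplications needed: 6 (6 lines after 5^1)

5^26 = 1490116119384765625. Using exponentiation by squaring, this requires 6 multiplications. The key idea: if the exponent is even, square the half-power; if odd, multiply by the base once.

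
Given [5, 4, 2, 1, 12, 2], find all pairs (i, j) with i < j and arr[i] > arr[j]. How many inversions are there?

Finding inversions in [5, 4, 2, 1, 12, 2]:

(0, 1): arr[0]=5 > arr[1]=4
(0, 2): arr[0]=5 > arr[2]=2
(0, 3): arr[0]=5 > arr[3]=1
(0, 5): arr[0]=5 > arr[5]=2
(1, 2): arr[1]=4 > arr[2]=2
(1, 3): arr[1]=4 > arr[3]=1
(1, 5): arr[1]=4 > arr[5]=2
(2, 3): arr[2]=2 > arr[3]=1
(4, 5): arr[4]=12 > arr[5]=2

Total inversions: 9

The array has 9 inversion(s): (0,1), (0,2), (0,3), (0,5), (1,2), (1,3), (1,5), (2,3), (4,5). Each pair (i,j) satisfies i < j and arr[i] > arr[j].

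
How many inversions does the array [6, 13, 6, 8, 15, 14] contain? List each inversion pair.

Finding inversions in [6, 13, 6, 8, 15, 14]:

(1, 2): arr[1]=13 > arr[2]=6
(1, 3): arr[1]=13 > arr[3]=8
(4, 5): arr[4]=15 > arr[5]=14

Total inversions: 3

The array has 3 inversion(s): (1,2), (1,3), (4,5). Each pair (i,j) satisfies i < j and arr[i] > arr[j].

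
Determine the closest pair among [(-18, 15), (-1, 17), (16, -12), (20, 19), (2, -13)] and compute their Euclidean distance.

Computing all pairwise distances among 5 points:

d((-18, 15), (-1, 17)) = 17.1172
d((-18, 15), (16, -12)) = 43.4166
d((-18, 15), (20, 19)) = 38.2099
d((-18, 15), (2, -13)) = 34.4093
d((-1, 17), (16, -12)) = 33.6155
d((-1, 17), (20, 19)) = 21.095
d((-1, 17), (2, -13)) = 30.1496
d((16, -12), (20, 19)) = 31.257
d((16, -12), (2, -13)) = 14.0357 <-- minimum
d((20, 19), (2, -13)) = 36.7151

Closest pair: (16, -12) and (2, -13) with distance 14.0357

The closest pair is (16, -12) and (2, -13) with Euclidean distance 14.0357. For 5 points, brute-force pairwise comparison is shown above. For large n, the divide-and-conquer algorithm (sort by x, recurse on halves, check the dividing strip) achieves O(n log n).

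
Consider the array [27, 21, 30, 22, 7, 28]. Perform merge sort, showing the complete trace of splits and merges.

Merge sort trace:

Split: [27, 21, 30, 22, 7, 28] -> [27, 21, 30] and [22, 7, 28]
  Split: [27, 21, 30] -> [27] and [21, 30]
    Split: [21, 30] -> [21] and [30]
    Merge: [21] + [30] -> [21, 30]
  Merge: [27] + [21, 30] -> [21, 27, 30]
  Split: [22, 7, 28] -> [22] and [7, 28]
    Split: [7, 28] -> [7] and [28]
    Merge: [7] + [28] -> [7, 28]
  Merge: [22] + [7, 28] -> [7, 22, 28]
Merge: [21, 27, 30] + [7, 22, 28] -> [7, 21, 22, 27, 28, 30]

Final sorted array: [7, 21, 22, 27, 28, 30]

The merge sort proceeds by recursively splitting the array and merging sorted halves.
After all merges, the sorted array is [7, 21, 22, 27, 28, 30].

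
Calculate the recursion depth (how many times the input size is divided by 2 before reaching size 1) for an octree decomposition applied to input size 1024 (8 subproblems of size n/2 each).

For divide and conquer with division factor 2:

Problem sizes at each level:
Level 0: 1024
Level 1: 512
Level 2: 256
Level 3: 128
Level 4: 64
Level 5: 32
Level 6: 16
Level 7: 8
Level 8: 4
Level 9: 2
Level 10: 1

The root is level 0 and the size-1 base case is level 10 (the tree spans levels 0 through 10, i.e. 11 levels counting the root), so the depth is the number of divisions: log_2(1024) = 10

The recursion tree depth is log_2(1024) = 10. At each level, the problem size is divided by 2, so it takes 10 divisions to reduce to a base case of size 1. The algorithm makes 8 recursive calls at each level.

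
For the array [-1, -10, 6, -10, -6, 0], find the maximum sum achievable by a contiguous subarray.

Using Kadane's algorithm on [-1, -10, 6, -10, -6, 0]:

Scanning through the array:
Position 1 (value -10): max_ending_here = -10, max_so_far = -1
Position 2 (value 6): max_ending_here = 6, max_so_far = 6
Position 3 (value -10): max_ending_here = -4, max_so_far = 6
Position 4 (value -6): max_ending_here = -6, max_so_far = 6
Position 5 (value 0): max_ending_here = 0, max_so_far = 6

Maximum subarray: [6]
Maximum sum: 6

The maximum subarray is [6] with sum 6. This subarray runs from index 2 to index 2.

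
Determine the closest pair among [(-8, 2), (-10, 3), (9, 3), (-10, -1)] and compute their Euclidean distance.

Computing all pairwise distances among 4 points:

d((-8, 2), (-10, 3)) = 2.2361 <-- minimum
d((-8, 2), (9, 3)) = 17.0294
d((-8, 2), (-10, -1)) = 3.6056
d((-10, 3), (9, 3)) = 19.0
d((-10, 3), (-10, -1)) = 4.0
d((9, 3), (-10, -1)) = 19.4165

Closest pair: (-8, 2) and (-10, 3) with distance 2.2361

The closest pair is (-8, 2) and (-10, 3) with Euclidean distance 2.2361. For 4 points, brute-force pairwise comparison is shown above. For large n, the divide-and-conquer algorithm (sort by x, recurse on halves, check the dividing strip) achieves O(n log n).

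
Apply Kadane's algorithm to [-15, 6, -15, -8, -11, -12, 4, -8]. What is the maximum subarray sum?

Using Kadane's algorithm on [-15, 6, -15, -8, -11, -12, 4, -8]:

Scanning through the array:
Position 1 (value 6): max_ending_here = 6, max_so_far = 6
Position 2 (value -15): max_ending_here = -9, max_so_far = 6
Position 3 (value -8): max_ending_here = -8, max_so_far = 6
Position 4 (value -11): max_ending_here = -11, max_so_far = 6
Position 5 (value -12): max_ending_here = -12, max_so_far = 6
Position 6 (value 4): max_ending_here = 4, max_so_far = 6
Position 7 (value -8): max_ending_here = -4, max_so_far = 6

Maximum subarray: [6]
Maximum sum: 6

The maximum subarray is [6] with sum 6. This subarray runs from index 1 to index 1.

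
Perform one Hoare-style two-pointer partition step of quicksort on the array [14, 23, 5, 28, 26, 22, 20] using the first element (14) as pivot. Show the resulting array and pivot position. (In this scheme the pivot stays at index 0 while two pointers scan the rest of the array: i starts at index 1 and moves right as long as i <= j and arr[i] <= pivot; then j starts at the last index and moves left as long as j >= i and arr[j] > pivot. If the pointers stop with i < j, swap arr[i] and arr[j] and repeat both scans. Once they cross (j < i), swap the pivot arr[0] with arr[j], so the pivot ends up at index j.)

Hoare-style two-pointer partition with pivot = 14:

Initial array: [14, 23, 5, 28, 26, 22, 20]

Pointers start at i = 1, j = 6.
i stops at index 1 (arr[1]=23 > 14), j stops at index 2 (arr[2]=5 <= 14): swap arr[1] and arr[2], array becomes [14, 5, 23, 28, 26, 22, 20]
i ends at 2, j ends at 1: the pointers have crossed (j < i), so scanning stops.

Swap pivot arr[0] with arr[1] to place pivot at position 1: [5, 14, 23, 28, 26, 22, 20]
Pivot position: 1

After partitioning with pivot 14, the array becomes [5, 14, 23, 28, 26, 22, 20]. The pivot is placed at index 1. All elements to the left of the pivot are <= 14, and all elements to the right are > 14.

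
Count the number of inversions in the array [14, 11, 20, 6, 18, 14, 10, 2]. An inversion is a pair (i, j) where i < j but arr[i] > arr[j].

Finding inversions in [14, 11, 20, 6, 18, 14, 10, 2]:

(0, 1): arr[0]=14 > arr[1]=11
(0, 3): arr[0]=14 > arr[3]=6
(0, 6): arr[0]=14 > arr[6]=10
(0, 7): arr[0]=14 > arr[7]=2
(1, 3): arr[1]=11 > arr[3]=6
(1, 6): arr[1]=11 > arr[6]=10
(1, 7): arr[1]=11 > arr[7]=2
(2, 3): arr[2]=20 > arr[3]=6
(2, 4): arr[2]=20 > arr[4]=18
(2, 5): arr[2]=20 > arr[5]=14
(2, 6): arr[2]=20 > arr[6]=10
(2, 7): arr[2]=20 > arr[7]=2
(3, 7): arr[3]=6 > arr[7]=2
(4, 5): arr[4]=18 > arr[5]=14
(4, 6): arr[4]=18 > arr[6]=10
(4, 7): arr[4]=18 > arr[7]=2
(5, 6): arr[5]=14 > arr[6]=10
(5, 7): arr[5]=14 > arr[7]=2
(6, 7): arr[6]=10 > arr[7]=2

Total inversions: 19

The array has 19 inversion(s): (0,1), (0,3), (0,6), (0,7), (1,3), (1,6), (1,7), (2,3), (2,4), (2,5), (2,6), (2,7), (3,7), (4,5), (4,6), (4,7), (5,6), (5,7), (6,7). Each pair (i,j) satisfies i < j and arr[i] > arr[j].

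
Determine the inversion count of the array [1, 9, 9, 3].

Finding inversions in [1, 9, 9, 3]:

(1, 3): arr[1]=9 > arr[3]=3
(2, 3): arr[2]=9 > arr[3]=3

Total inversions: 2

The array has 2 inversion(s): (1,3), (2,3). Each pair (i,j) satisfies i < j and arr[i] > arr[j].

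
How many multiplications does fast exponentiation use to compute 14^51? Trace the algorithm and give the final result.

Computing 14^51 by squaring (build up from 14^1; each line after the first costs one multiplication):

14^1 = 14
14^2 = (14^1)^2 = 14^2 = 196
14^3 = 14 * 14^2 = 14 * 196 = 2744
14^6 = (14^3)^2 = 2744^2 = 7529536
14^12 = (14^6)^2 = 7529536^2 = 56693912375296
14^24 = (14^12)^2 = 56693912375296^2 = 3214199700417740936751087616
14^25 = 14 * 14^24 = 14 * 3214199700417740936751087616 = 44998795805848373114515226624
14^50 = (14^25)^2 = 44998795805848373114515226624^2 = 2024891623976437135118764865774783290467102632746078437376
14^51 = 14 * 14^50 = 14 * 2024891623976437135118764865774783290467102632746078437376 = 28348482735670119891662708120846966066539436858445098123264

Result: 28348482735670119891662708120846966066539436858445098123264
Multiplications needed: 8 (8 lines after 14^1)

14^51 = 28348482735670119891662708120846966066539436858445098123264. Using exponentiation by squaring, this requires 8 multiplications. The key idea: if the exponent is even, square the half-power; if odd, multiply by the base once.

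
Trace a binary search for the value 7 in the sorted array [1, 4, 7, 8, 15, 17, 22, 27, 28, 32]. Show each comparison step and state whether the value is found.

Binary search for 7 in [1, 4, 7, 8, 15, 17, 22, 27, 28, 32]:

lo=0, hi=9, mid=4, arr[mid]=15 -> 15 > 7, search left half
lo=0, hi=3, mid=1, arr[mid]=4 -> 4 < 7, search right half
lo=2, hi=3, mid=2, arr[mid]=7 -> Found target at index 2!

Binary search finds 7 at index 2 after 3 comparisons. The search repeatedly halves the search space by comparing with the middle element.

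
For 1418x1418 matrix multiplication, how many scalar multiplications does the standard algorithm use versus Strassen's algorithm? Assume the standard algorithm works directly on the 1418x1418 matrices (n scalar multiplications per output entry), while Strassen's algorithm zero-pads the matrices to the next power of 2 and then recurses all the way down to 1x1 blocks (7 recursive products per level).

Matrix multiplication for 1418x1418 matrices:

Strassen's algorithm requires power-of-2 dimensions. Pad 1418x1418 to 2048x2048 (next power of 2).

Standard algorithm: 1418^3 = 2851206632 multiplications
Strassen's algorithm: 7^(log2(2048)) = 7^11 = 1977326743 multiplications
Savings: 2851206632 - 1977326743 = 873879889 multiplications

Standard: 2851206632 multiplications (1418^3). Strassen: 1977326743 multiplications (7^11, after padding to 2048x2048). Strassen reduces 8 recursive multiplications to 7 at each level.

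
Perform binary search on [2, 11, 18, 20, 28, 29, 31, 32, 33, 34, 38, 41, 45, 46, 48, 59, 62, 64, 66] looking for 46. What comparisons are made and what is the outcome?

Binary search for 46 in [2, 11, 18, 20, 28, 29, 31, 32, 33, 34, 38, 41, 45, 46, 48, 59, 62, 64, 66]:

lo=0, hi=18, mid=9, arr[mid]=34 -> 34 < 46, search right half
lo=10, hi=18, mid=14, arr[mid]=48 -> 48 > 46, search left half
lo=10, hi=13, mid=11, arr[mid]=41 -> 41 < 46, search right half
lo=12, hi=13, mid=12, arr[mid]=45 -> 45 < 46, search right half
lo=13, hi=13, mid=13, arr[mid]=46 -> Found target at index 13!

Binary search finds 46 at index 13 after 5 comparisons. The search repeatedly halves the search space by comparing with the middle element.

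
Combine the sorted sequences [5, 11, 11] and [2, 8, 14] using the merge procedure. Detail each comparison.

Merging process:

Compare 5 vs 2: take 2 from right. Merged: [2]
Compare 5 vs 8: take 5 from left. Merged: [2, 5]
Compare 11 vs 8: take 8 from right. Merged: [2, 5, 8]
Compare 11 vs 14: take 11 from left. Merged: [2, 5, 8, 11]
Compare 11 vs 14: take 11 from left. Merged: [2, 5, 8, 11, 11]
Append remaining from right: [14]. Merged: [2, 5, 8, 11, 11, 14]

Final merged array: [2, 5, 8, 11, 11, 14]
Total comparisons: 5

The merged array is [2, 5, 8, 11, 11, 14], requiring 5 comparisons. The merge step runs in O(n) time where n is the total number of elements.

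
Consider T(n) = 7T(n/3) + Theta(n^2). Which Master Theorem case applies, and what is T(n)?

Master Theorem for T(n) = 7T(n/3) + O(n^2):

a = 7, b = 3, c = 2
log_b(a) = log_3(7) = 1.7712

Case 3: c = 2 > log_3(7) = 1.7712
T(n) = O(n^2) = O(n^2)

For T(n) = 7T(n/3) + O(n^2): log_3(7) = 1.7712. This is Case 3 of the Master Theorem (c > log_b(a), work dominated by root), giving O(n^2).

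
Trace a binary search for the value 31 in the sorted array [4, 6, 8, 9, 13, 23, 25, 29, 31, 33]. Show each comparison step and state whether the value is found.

Binary search for 31 in [4, 6, 8, 9, 13, 23, 25, 29, 31, 33]:

lo=0, hi=9, mid=4, arr[mid]=13 -> 13 < 31, search right half
lo=5, hi=9, mid=7, arr[mid]=29 -> 29 < 31, search right half
lo=8, hi=9, mid=8, arr[mid]=31 -> Found target at index 8!

Binary search finds 31 at index 8 after 3 comparisons. The search repeatedly halves the search space by comparing with the middle element.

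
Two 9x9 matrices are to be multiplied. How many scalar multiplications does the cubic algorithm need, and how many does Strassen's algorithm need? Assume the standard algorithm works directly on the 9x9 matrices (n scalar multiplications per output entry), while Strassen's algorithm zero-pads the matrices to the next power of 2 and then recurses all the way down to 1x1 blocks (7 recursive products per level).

Matrix multiplication for 9x9 matrices:

Strassen's algorithm requires power-of-2 dimensions. Pad 9x9 to 16x16 (next power of 2).

Standard algorithm: 9^3 = 729 multiplications
Strassen's algorithm: 7^(log2(16)) = 7^4 = 2401 multiplications
Difference: 729 - 2401 = -1672 (Strassen uses MORE here due to padding overhead — for small or just-over-power-of-2 n, padding can outweigh the per-level savings)

Standard: 729 multiplications (9^3). Strassen: 2401 multiplications (7^4, after padding to 16x16). Strassen reduces 8 recursive multiplications to 7 at each level.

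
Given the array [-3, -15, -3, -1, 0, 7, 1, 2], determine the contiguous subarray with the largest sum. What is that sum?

Using Kadane's algorithm on [-3, -15, -3, -1, 0, 7, 1, 2]:

Scanning through the array:
Position 1 (value -15): max_ending_here = -15, max_so_far = -3
Position 2 (value -3): max_ending_here = -3, max_so_far = -3
Position 3 (value -1): max_ending_here = -1, max_so_far = -1
Position 4 (value 0): max_ending_here = 0, max_so_far = 0
Position 5 (value 7): max_ending_here = 7, max_so_far = 7
Position 6 (value 1): max_ending_here = 8, max_so_far = 8
Position 7 (value 2): max_ending_here = 10, max_so_far = 10

Maximum subarray: [0, 7, 1, 2]
Maximum sum: 10

The maximum subarray is [0, 7, 1, 2] with sum 10. This subarray runs from index 4 to index 7.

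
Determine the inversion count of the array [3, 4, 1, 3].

Finding inversions in [3, 4, 1, 3]:

(0, 2): arr[0]=3 > arr[2]=1
(1, 2): arr[1]=4 > arr[2]=1
(1, 3): arr[1]=4 > arr[3]=3

Total inversions: 3

The array has 3 inversion(s): (0,2), (1,2), (1,3). Each pair (i,j) satisfies i < j and arr[i] > arr[j].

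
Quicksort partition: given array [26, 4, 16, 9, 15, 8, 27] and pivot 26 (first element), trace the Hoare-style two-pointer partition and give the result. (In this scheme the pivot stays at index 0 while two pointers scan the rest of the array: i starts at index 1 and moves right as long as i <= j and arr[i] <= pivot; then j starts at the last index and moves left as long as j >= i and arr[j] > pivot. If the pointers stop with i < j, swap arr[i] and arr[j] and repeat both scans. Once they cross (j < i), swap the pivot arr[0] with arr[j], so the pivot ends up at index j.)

Hoare-style two-pointer partition with pivot = 26:

Initial array: [26, 4, 16, 9, 15, 8, 27]

Pointers start at i = 1, j = 6.
i ends at 6, j ends at 5: the pointers have crossed (j < i), so scanning stops.

Swap pivot arr[0] with arr[5] to place pivot at position 5: [8, 4, 16, 9, 15, 26, 27]
Pivot position: 5

After partitioning with pivot 26, the array becomes [8, 4, 16, 9, 15, 26, 27]. The pivot is placed at index 5. All elements to the left of the pivot are <= 26, and all elements to the right are > 26.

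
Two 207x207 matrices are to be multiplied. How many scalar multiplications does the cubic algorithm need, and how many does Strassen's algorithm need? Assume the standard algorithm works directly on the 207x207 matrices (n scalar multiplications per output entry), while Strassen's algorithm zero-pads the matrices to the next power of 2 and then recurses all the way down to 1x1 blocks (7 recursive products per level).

Matrix multiplication for 207x207 matrices:

Strassen's algorithm requires power-of-2 dimensions. Pad 207x207 to 256x256 (next power of 2).

Standard algorithm: 207^3 = 8869743 multiplications
Strassen's algorithm: 7^(log2(256)) = 7^8 = 5764801 multiplications
Savings: 8869743 - 5764801 = 3104942 multiplications

Standard: 8869743 multiplications (207^3). Strassen: 5764801 multiplications (7^8, after padding to 256x256). Strassen reduces 8 recursive multiplications to 7 at each level.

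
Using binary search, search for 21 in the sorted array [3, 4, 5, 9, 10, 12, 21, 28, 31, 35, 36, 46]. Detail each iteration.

Binary search for 21 in [3, 4, 5, 9, 10, 12, 21, 28, 31, 35, 36, 46]:

lo=0, hi=11, mid=5, arr[mid]=12 -> 12 < 21, search right half
lo=6, hi=11, mid=8, arr[mid]=31 -> 31 > 21, search left half
lo=6, hi=7, mid=6, arr[mid]=21 -> Found target at index 6!

Binary search finds 21 at index 6 after 3 comparisons. The search repeatedly halves the search space by comparing with the middle element.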